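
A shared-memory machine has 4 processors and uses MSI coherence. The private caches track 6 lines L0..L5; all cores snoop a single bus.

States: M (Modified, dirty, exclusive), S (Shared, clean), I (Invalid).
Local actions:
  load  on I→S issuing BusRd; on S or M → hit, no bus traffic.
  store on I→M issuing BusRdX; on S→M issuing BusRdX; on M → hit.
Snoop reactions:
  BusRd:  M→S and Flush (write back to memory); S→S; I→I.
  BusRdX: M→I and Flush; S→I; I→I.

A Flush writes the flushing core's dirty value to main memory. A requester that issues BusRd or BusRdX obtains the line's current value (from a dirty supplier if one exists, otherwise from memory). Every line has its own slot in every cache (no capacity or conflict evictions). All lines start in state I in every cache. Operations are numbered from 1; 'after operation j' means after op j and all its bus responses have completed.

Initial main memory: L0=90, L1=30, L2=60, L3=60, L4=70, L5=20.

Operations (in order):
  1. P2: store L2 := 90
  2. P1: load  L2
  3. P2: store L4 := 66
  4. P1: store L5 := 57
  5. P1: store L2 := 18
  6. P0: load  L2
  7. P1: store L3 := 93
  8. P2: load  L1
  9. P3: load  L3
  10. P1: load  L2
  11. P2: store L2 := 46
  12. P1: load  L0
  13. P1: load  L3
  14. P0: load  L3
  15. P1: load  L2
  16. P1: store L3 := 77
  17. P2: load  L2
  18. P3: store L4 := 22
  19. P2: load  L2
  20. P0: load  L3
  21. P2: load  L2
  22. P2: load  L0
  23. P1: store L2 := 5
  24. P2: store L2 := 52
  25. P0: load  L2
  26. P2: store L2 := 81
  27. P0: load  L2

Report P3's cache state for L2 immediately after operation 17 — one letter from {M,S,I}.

1. P2: store L2 := 90  bus=[BusRdX]  L2: P0=I P1=I P2=M P3=I  mem[L2]=60
2. P1: load  L2  bus=[BusRd,Flush]  L2: P0=I P1=S P2=S P3=I  mem[L2]=90
3. P2: store L4 := 66  bus=[BusRdX]  L4: P0=I P1=I P2=M P3=I  mem[L4]=70
4. P1: store L5 := 57  bus=[BusRdX]  L5: P0=I P1=M P2=I P3=I  mem[L5]=20
5. P1: store L2 := 18  bus=[BusRdX]  L2: P0=I P1=M P2=I P3=I  mem[L2]=90
6. P0: load  L2  bus=[BusRd,Flush]  L2: P0=S P1=S P2=I P3=I  mem[L2]=18
7. P1: store L3 := 93  bus=[BusRdX]  L3: P0=I P1=M P2=I P3=I  mem[L3]=60
8. P2: load  L1  bus=[BusRd]  L1: P0=I P1=I P2=S P3=I  mem[L1]=30
9. P3: load  L3  bus=[BusRd,Flush]  L3: P0=I P1=S P2=I P3=S  mem[L3]=93
10. P1: load  L2  bus=[-]  L2: P0=S P1=S P2=I P3=I  mem[L2]=18
11. P2: store L2 := 46  bus=[BusRdX]  L2: P0=I P1=I P2=M P3=I  mem[L2]=18
12. P1: load  L0  bus=[BusRd]  L0: P0=I P1=S P2=I P3=I  mem[L0]=90
13. P1: load  L3  bus=[-]  L3: P0=I P1=S P2=I P3=S  mem[L3]=93
14. P0: load  L3  bus=[BusRd]  L3: P0=S P1=S P2=I P3=S  mem[L3]=93
15. P1: load  L2  bus=[BusRd,Flush]  L2: P0=I P1=S P2=S P3=I  mem[L2]=46
16. P1: store L3 := 77  bus=[BusRdX]  L3: P0=I P1=M P2=I P3=I  mem[L3]=93
17. P2: load  L2  bus=[-]  L2: P0=I P1=S P2=S P3=I  mem[L2]=46
18. P3: store L4 := 22  bus=[BusRdX,Flush]  L4: P0=I P1=I P2=I P3=M  mem[L4]=66
19. P2: load  L2  bus=[-]  L2: P0=I P1=S P2=S P3=I  mem[L2]=46
20. P0: load  L3  bus=[BusRd,Flush]  L3: P0=S P1=S P2=I P3=I  mem[L3]=77
21. P2: load  L2  bus=[-]  L2: P0=I P1=S P2=S P3=I  mem[L2]=46
22. P2: load  L0  bus=[BusRd]  L0: P0=I P1=S P2=S P3=I  mem[L0]=90
23. P1: store L2 := 5  bus=[BusRdX]  L2: P0=I P1=M P2=I P3=I  mem[L2]=46
24. P2: store L2 := 52  bus=[BusRdX,Flush]  L2: P0=I P1=I P2=M P3=I  mem[L2]=5
25. P0: load  L2  bus=[BusRd,Flush]  L2: P0=S P1=I P2=S P3=I  mem[L2]=52
26. P2: store L2 := 81  bus=[BusRdX]  L2: P0=I P1=I P2=M P3=I  mem[L2]=52
27. P0: load  L2  bus=[BusRd,Flush]  L2: P0=S P1=I P2=S P3=I  mem[L2]=81

state = I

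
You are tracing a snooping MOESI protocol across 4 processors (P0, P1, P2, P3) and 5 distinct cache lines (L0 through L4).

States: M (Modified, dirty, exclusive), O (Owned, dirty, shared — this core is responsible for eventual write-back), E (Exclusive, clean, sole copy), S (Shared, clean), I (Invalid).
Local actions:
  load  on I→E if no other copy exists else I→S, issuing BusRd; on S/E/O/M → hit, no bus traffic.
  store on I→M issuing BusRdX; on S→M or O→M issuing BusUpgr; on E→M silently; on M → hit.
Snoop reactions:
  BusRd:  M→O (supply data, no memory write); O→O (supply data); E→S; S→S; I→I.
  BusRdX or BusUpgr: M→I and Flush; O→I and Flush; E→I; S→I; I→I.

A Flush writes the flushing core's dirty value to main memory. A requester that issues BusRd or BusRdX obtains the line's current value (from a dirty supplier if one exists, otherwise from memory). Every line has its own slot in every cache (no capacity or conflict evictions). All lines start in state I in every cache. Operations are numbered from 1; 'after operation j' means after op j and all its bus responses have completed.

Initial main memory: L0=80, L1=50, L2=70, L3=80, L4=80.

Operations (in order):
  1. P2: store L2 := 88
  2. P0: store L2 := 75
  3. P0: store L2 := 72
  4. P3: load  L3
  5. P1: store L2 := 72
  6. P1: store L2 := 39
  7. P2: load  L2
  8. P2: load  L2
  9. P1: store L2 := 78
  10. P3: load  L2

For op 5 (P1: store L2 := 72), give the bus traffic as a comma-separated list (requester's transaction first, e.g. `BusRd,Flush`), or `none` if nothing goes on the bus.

bus = BusRdX,Flush

[1] P2: store L2 := 88 | P0:I, P1:I, P2:M(88), P3:I | bus: BusRdX
[2] P0: store L2 := 75 | P0:M(75), P1:I, P2:I, P3:I | bus: BusRdX,Flush
[3] P0: store L2 := 72 | P0:M(72), P1:I, P2:I, P3:I | bus: none
[4] P3: load  L3 | P0:I, P1:I, P2:I, P3:E(80) | bus: BusRd
[5] P1: store L2 := 72 | P0:I, P1:M(72), P2:I, P3:I | bus: BusRdX,Flush
[6] P1: store L2 := 39 | P0:I, P1:M(39), P2:I, P3:I | bus: none
[7] P2: load  L2 | P0:I, P1:O(39), P2:S(39), P3:I | bus: BusRd
[8] P2: load  L2 | P0:I, P1:O(39), P2:S(39), P3:I | bus: none
[9] P1: store L2 := 78 | P0:I, P1:M(78), P2:I, P3:I | bus: BusUpgr
[10] P3: load  L2 | P0:I, P1:O(78), P2:I, P3:S(78) | bus: BusRd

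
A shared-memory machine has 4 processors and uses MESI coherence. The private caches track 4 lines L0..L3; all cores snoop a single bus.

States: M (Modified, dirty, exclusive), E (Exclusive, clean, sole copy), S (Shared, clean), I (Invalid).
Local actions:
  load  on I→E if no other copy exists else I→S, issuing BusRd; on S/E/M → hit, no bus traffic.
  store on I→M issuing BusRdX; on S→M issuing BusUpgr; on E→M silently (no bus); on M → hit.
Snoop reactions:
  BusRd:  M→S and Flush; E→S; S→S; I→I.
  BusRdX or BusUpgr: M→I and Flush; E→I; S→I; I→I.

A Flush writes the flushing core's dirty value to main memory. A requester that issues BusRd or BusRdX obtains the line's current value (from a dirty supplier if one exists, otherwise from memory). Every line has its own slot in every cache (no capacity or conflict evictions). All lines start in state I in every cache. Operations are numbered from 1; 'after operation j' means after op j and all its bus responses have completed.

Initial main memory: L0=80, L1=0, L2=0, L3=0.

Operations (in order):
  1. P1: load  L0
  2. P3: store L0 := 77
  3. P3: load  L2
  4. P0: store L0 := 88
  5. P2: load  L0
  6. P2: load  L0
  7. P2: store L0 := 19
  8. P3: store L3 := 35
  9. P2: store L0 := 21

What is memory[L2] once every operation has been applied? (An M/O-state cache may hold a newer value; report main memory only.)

step 1: P1: load  L0  ⟶  IEII  (L0)  txn=BusRd  M[L0]=80
step 2: P3: store L0 := 77  ⟶  IIIM  (L0)  txn=BusRdX  M[L0]=80
step 3: P3: load  L2  ⟶  IIIE  (L2)  txn=BusRd  M[L2]=0
step 4: P0: store L0 := 88  ⟶  MIII  (L0)  txn=BusRdX+Flush  M[L0]=77
step 5: P2: load  L0  ⟶  SISI  (L0)  txn=BusRd+Flush  M[L0]=88
step 6: P2: load  L0  ⟶  SISI  (L0)  txn=∅  M[L0]=88
step 7: P2: store L0 := 19  ⟶  IIMI  (L0)  txn=BusUpgr  M[L0]=88
step 8: P3: store L3 := 35  ⟶  IIIM  (L3)  txn=BusRdX  M[L3]=0
step 9: P2: store L0 := 21  ⟶  IIMI  (L0)  txn=∅  M[L0]=88

memory[L2] = 0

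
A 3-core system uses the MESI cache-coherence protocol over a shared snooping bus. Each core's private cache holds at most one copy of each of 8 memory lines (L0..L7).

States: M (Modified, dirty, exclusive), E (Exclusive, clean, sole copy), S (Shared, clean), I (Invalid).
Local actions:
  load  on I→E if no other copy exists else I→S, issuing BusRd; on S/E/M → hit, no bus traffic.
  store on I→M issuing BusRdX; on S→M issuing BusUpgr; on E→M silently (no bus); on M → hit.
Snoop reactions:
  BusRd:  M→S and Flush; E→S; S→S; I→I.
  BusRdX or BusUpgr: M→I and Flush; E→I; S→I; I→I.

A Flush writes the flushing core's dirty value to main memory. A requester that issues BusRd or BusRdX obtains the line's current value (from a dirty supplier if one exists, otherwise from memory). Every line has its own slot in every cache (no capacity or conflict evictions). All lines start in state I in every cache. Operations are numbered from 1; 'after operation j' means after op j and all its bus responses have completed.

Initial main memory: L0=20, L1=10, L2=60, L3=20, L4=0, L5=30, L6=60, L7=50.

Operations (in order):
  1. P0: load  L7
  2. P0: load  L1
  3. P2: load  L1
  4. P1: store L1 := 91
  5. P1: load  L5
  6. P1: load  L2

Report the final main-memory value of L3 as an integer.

[1] P0: load  L7 | P0:E(50), P1:I, P2:I | bus: BusRd
[2] P0: load  L1 | P0:E(10), P1:I, P2:I | bus: BusRd
[3] P2: load  L1 | P0:S(10), P1:I, P2:S(10) | bus: BusRd
[4] P1: store L1 := 91 | P0:I, P1:M(91), P2:I | bus: BusRdX
[5] P1: load  L5 | P0:I, P1:E(30), P2:I | bus: BusRd
[6] P1: load  L2 | P0:I, P1:E(60), P2:I | bus: BusRd

memory[L3] = 20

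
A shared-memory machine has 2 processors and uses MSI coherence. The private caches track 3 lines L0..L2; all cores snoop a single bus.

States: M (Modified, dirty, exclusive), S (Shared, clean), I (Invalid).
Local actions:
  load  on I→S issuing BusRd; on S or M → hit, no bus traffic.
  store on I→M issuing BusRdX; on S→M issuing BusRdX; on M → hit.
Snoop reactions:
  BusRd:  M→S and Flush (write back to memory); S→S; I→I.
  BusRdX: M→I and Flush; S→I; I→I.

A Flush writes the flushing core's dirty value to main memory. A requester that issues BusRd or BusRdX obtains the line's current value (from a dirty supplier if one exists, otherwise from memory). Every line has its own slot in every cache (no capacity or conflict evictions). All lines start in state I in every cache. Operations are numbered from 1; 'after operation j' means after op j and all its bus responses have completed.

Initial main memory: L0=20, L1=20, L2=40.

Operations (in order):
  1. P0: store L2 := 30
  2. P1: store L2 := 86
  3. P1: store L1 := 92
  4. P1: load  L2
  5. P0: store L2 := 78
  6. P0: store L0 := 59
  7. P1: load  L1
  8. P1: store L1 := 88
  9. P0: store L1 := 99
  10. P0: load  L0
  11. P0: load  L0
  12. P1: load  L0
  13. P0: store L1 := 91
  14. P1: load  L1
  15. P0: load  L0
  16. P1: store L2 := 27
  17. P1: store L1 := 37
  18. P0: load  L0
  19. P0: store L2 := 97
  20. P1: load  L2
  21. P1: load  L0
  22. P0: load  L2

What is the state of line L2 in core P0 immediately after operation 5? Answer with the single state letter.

  op1 P0: store L2 := 30 → M/I on L2; bus BusRdX; mem=40
  op2 P1: store L2 := 86 → I/M on L2; bus BusRdX Flush; mem=30
  op3 P1: store L1 := 92 → I/M on L1; bus BusRdX; mem=20
  op4 P1: load  L2 → I/M on L2; bus (none); mem=30
  op5 P0: store L2 := 78 → M/I on L2; bus BusRdX Flush; mem=86
  op6 P0: store L0 := 59 → M/I on L0; bus BusRdX; mem=20
  op7 P1: load  L1 → I/M on L1; bus (none); mem=20
  op8 P1: store L1 := 88 → I/M on L1; bus (none); mem=20
  op9 P0: store L1 := 99 → M/I on L1; bus BusRdX Flush; mem=88
  op10 P0: load  L0 → M/I on L0; bus (none); mem=20
  op11 P0: load  L0 → M/I on L0; bus (none); mem=20
  op12 P1: load  L0 → S/S on L0; bus BusRd Flush; mem=59
  op13 P0: store L1 := 91 → M/I on L1; bus (none); mem=88
  op14 P1: load  L1 → S/S on L1; bus BusRd Flush; mem=91
  op15 P0: load  L0 → S/S on L0; bus (none); mem=59
  op16 P1: store L2 := 27 → I/M on L2; bus BusRdX Flush; mem=78
  op17 P1: store L1 := 37 → I/M on L1; bus BusRdX; mem=91
  op18 P0: load  L0 → S/S on L0; bus (none); mem=59
  op19 P0: store L2 := 97 → M/I on L2; bus BusRdX Flush; mem=27
  op20 P1: load  L2 → S/S on L2; bus BusRd Flush; mem=97
  op21 P1: load  L0 → S/S on L0; bus (none); mem=59
  op22 P0: load  L2 → S/S on L2; bus (none); mem=97

state = M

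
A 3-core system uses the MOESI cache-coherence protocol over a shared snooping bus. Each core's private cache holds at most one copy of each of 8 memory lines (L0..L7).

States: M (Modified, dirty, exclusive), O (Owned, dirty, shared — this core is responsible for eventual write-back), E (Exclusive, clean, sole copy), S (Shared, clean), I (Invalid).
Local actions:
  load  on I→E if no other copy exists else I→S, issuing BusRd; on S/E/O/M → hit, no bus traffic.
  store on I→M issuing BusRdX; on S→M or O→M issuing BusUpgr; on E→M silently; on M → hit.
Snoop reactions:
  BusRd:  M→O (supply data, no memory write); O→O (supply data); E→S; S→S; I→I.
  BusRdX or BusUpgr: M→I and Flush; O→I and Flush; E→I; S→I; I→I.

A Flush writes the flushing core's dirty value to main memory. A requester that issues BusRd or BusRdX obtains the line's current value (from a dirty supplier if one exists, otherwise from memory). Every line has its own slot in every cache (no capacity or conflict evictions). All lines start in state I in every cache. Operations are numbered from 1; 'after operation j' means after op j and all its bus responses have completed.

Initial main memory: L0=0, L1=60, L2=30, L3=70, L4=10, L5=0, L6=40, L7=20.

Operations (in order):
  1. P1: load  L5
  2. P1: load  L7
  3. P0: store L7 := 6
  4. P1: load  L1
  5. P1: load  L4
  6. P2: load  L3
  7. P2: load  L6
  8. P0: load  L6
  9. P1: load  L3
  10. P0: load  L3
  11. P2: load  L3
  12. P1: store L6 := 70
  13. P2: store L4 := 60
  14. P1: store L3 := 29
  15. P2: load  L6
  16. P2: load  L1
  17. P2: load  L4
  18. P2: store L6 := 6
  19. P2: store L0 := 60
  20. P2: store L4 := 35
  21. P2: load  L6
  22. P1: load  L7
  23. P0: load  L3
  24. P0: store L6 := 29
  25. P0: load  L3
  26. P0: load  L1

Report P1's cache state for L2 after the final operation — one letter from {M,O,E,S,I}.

  op1 P1: load  L5 → I/E/I on L5; bus BusRd; mem=0
  op2 P1: load  L7 → I/E/I on L7; bus BusRd; mem=20
  op3 P0: store L7 := 6 → M/I/I on L7; bus BusRdX; mem=20
  op4 P1: load  L1 → I/E/I on L1; bus BusRd; mem=60
  op5 P1: load  L4 → I/E/I on L4; bus BusRd; mem=10
  op6 P2: load  L3 → I/I/E on L3; bus BusRd; mem=70
  op7 P2: load  L6 → I/I/E on L6; bus BusRd; mem=40
  op8 P0: load  L6 → S/I/S on L6; bus BusRd; mem=40
  op9 P1: load  L3 → I/S/S on L3; bus BusRd; mem=70
  op10 P0: load  L3 → S/S/S on L3; bus BusRd; mem=70
  op11 P2: load  L3 → S/S/S on L3; bus (none); mem=70
  op12 P1: store L6 := 70 → I/M/I on L6; bus BusRdX; mem=40
  op13 P2: store L4 := 60 → I/I/M on L4; bus BusRdX; mem=10
  op14 P1: store L3 := 29 → I/M/I on L3; bus BusUpgr; mem=70
  op15 P2: load  L6 → I/O/S on L6; bus BusRd; mem=40
  op16 P2: load  L1 → I/S/S on L1; bus BusRd; mem=60
  op17 P2: load  L4 → I/I/M on L4; bus (none); mem=10
  op18 P2: store L6 := 6 → I/I/M on L6; bus BusUpgr Flush; mem=70
  op19 P2: store L0 := 60 → I/I/M on L0; bus BusRdX; mem=0
  op20 P2: store L4 := 35 → I/I/M on L4; bus (none); mem=10
  op21 P2: load  L6 → I/I/M on L6; bus (none); mem=70
  op22 P1: load  L7 → O/S/I on L7; bus BusRd; mem=20
  op23 P0: load  L3 → S/O/I on L3; bus BusRd; mem=70
  op24 P0: store L6 := 29 → M/I/I on L6; bus BusRdX Flush; mem=6
  op25 P0: load  L3 → S/O/I on L3; bus (none); mem=70
  op26 P0: load  L1 → S/S/S on L1; bus BusRd; mem=60

state = I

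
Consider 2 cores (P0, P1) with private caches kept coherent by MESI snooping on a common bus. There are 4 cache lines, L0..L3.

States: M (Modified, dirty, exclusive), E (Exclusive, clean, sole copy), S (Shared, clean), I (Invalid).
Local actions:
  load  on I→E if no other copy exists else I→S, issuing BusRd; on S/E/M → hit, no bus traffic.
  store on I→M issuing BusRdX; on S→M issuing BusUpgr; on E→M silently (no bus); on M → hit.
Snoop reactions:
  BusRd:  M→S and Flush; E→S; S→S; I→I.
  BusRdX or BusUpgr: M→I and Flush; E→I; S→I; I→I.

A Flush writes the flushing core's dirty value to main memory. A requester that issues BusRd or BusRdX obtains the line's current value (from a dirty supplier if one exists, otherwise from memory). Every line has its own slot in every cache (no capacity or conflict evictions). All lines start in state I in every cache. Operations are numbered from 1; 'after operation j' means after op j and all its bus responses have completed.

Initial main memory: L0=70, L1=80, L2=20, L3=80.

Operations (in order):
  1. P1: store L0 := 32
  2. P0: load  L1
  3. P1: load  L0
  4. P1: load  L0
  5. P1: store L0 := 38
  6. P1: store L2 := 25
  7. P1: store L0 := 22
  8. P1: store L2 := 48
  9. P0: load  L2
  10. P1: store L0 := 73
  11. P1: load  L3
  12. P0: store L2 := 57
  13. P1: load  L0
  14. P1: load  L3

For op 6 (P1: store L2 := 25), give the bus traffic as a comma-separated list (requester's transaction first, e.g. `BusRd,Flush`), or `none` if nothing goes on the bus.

bus = BusRdX

1. P1: store L0 := 32  bus=[BusRdX]  L0: P0=I P1=M  mem[L0]=70
2. P0: load  L1  bus=[BusRd]  L1: P0=E P1=I  mem[L1]=80
3. P1: load  L0  bus=[-]  L0: P0=I P1=M  mem[L0]=70
4. P1: load  L0  bus=[-]  L0: P0=I P1=M  mem[L0]=70
5. P1: store L0 := 38  bus=[-]  L0: P0=I P1=M  mem[L0]=70
6. P1: store L2 := 25  bus=[BusRdX]  L2: P0=I P1=M  mem[L2]=20
7. P1: store L0 := 22  bus=[-]  L0: P0=I P1=M  mem[L0]=70
8. P1: store L2 := 48  bus=[-]  L2: P0=I P1=M  mem[L2]=20
9. P0: load  L2  bus=[BusRd,Flush]  L2: P0=S P1=S  mem[L2]=48
10. P1: store L0 := 73  bus=[-]  L0: P0=I P1=M  mem[L0]=70
11. P1: load  L3  bus=[BusRd]  L3: P0=I P1=E  mem[L3]=80
12. P0: store L2 := 57  bus=[BusUpgr]  L2: P0=M P1=I  mem[L2]=48
13. P1: load  L0  bus=[-]  L0: P0=I P1=M  mem[L0]=70
14. P1: load  L3  bus=[-]  L3: P0=I P1=E  mem[L3]=80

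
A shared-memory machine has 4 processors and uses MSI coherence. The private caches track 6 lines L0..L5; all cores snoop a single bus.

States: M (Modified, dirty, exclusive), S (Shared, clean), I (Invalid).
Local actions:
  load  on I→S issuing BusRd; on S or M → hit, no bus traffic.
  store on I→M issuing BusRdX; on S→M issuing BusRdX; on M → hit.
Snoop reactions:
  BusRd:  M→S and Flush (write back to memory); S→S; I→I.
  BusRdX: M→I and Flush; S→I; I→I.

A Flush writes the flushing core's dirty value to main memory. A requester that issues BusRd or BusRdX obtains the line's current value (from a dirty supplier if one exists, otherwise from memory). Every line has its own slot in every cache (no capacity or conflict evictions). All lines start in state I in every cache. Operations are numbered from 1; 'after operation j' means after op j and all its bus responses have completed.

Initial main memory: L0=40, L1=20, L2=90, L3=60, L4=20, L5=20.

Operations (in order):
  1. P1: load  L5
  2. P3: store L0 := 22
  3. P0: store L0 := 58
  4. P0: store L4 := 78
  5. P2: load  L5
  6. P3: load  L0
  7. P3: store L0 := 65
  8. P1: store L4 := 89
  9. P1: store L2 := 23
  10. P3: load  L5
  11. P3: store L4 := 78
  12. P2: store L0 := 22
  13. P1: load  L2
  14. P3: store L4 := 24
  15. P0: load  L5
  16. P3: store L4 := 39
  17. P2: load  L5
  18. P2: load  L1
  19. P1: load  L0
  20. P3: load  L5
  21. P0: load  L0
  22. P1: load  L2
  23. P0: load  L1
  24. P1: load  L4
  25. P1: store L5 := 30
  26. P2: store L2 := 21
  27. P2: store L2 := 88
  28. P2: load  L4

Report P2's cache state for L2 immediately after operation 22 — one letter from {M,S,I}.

state = I

[1] P1: load  L5 | P0:I, P1:S(20), P2:I, P3:I | bus: BusRd
[2] P3: store L0 := 22 | P0:I, P1:I, P2:I, P3:M(22) | bus: BusRdX
[3] P0: store L0 := 58 | P0:M(58), P1:I, P2:I, P3:I | bus: BusRdX,Flush
[4] P0: store L4 := 78 | P0:M(78), P1:I, P2:I, P3:I | bus: BusRdX
[5] P2: load  L5 | P0:I, P1:S(20), P2:S(20), P3:I | bus: BusRd
[6] P3: load  L0 | P0:S(58), P1:I, P2:I, P3:S(58) | bus: BusRd,Flush
[7] P3: store L0 := 65 | P0:I, P1:I, P2:I, P3:M(65) | bus: BusRdX
[8] P1: store L4 := 89 | P0:I, P1:M(89), P2:I, P3:I | bus: BusRdX,Flush
[9] P1: store L2 := 23 | P0:I, P1:M(23), P2:I, P3:I | bus: BusRdX
[10] P3: load  L5 | P0:I, P1:S(20), P2:S(20), P3:S(20) | bus: BusRd
[11] P3: store L4 := 78 | P0:I, P1:I, P2:I, P3:M(78) | bus: BusRdX,Flush
[12] P2: store L0 := 22 | P0:I, P1:I, P2:M(22), P3:I | bus: BusRdX,Flush
[13] P1: load  L2 | P0:I, P1:M(23), P2:I, P3:I | bus: none
[14] P3: store L4 := 24 | P0:I, P1:I, P2:I, P3:M(24) | bus: none
[15] P0: load  L5 | P0:S(20), P1:S(20), P2:S(20), P3:S(20) | bus: BusRd
[16] P3: store L4 := 39 | P0:I, P1:I, P2:I, P3:M(39) | bus: none
[17] P2: load  L5 | P0:S(20), P1:S(20), P2:S(20), P3:S(20) | bus: none
[18] P2: load  L1 | P0:I, P1:I, P2:S(20), P3:I | bus: BusRd
[19] P1: load  L0 | P0:I, P1:S(22), P2:S(22), P3:I | bus: BusRd,Flush
[20] P3: load  L5 | P0:S(20), P1:S(20), P2:S(20), P3:S(20) | bus: none
[21] P0: load  L0 | P0:S(22), P1:S(22), P2:S(22), P3:I | bus: BusRd
[22] P1: load  L2 | P0:I, P1:M(23), P2:I, P3:I | bus: none
[23] P0: load  L1 | P0:S(20), P1:I, P2:S(20), P3:I | bus: BusRd
[24] P1: load  L4 | P0:I, P1:S(39), P2:I, P3:S(39) | bus: BusRd,Flush
[25] P1: store L5 := 30 | P0:I, P1:M(30), P2:I, P3:I | bus: BusRdX
[26] P2: store L2 := 21 | P0:I, P1:I, P2:M(21), P3:I | bus: BusRdX,Flush
[27] P2: store L2 := 88 | P0:I, P1:I, P2:M(88), P3:I | bus: none
[28] P2: load  L4 | P0:I, P1:S(39), P2:S(39), P3:S(39) | bus: BusRd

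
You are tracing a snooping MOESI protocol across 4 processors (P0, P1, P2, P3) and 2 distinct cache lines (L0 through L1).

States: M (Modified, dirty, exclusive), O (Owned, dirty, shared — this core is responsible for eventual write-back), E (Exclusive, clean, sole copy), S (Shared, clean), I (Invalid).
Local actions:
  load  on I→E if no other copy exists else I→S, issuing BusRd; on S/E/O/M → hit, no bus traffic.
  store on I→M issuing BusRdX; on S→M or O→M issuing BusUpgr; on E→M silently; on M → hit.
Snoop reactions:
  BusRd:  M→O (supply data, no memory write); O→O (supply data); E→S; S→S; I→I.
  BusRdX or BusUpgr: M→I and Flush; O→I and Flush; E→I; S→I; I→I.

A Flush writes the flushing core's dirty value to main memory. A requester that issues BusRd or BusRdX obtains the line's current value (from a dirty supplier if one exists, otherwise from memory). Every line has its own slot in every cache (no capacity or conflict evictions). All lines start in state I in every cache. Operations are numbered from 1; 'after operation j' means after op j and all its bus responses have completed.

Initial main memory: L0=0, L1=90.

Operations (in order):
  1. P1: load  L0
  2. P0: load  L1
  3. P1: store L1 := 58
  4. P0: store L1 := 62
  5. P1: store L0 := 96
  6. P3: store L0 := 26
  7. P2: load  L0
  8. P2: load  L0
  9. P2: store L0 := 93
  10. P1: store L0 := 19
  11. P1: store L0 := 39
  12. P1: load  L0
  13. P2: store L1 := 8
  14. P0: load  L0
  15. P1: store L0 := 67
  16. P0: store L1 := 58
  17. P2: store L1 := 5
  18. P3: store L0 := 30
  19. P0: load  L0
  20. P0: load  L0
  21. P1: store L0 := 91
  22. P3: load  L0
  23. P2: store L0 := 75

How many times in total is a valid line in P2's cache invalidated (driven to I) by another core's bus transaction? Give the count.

step 1: P1: load  L0  ⟶  IEII  (L0)  txn=BusRd  M[L0]=0
step 2: P0: load  L1  ⟶  EIII  (L1)  txn=BusRd  M[L1]=90
step 3: P1: store L1 := 58  ⟶  IMII  (L1)  txn=BusRdX  M[L1]=90
step 4: P0: store L1 := 62  ⟶  MIII  (L1)  txn=BusRdX+Flush  M[L1]=58
step 5: P1: store L0 := 96  ⟶  IMII  (L0)  txn=∅  M[L0]=0
step 6: P3: store L0 := 26  ⟶  IIIM  (L0)  txn=BusRdX+Flush  M[L0]=96
step 7: P2: load  L0  ⟶  IISO  (L0)  txn=BusRd  M[L0]=96
step 8: P2: load  L0  ⟶  IISO  (L0)  txn=∅  M[L0]=96
step 9: P2: store L0 := 93  ⟶  IIMI  (L0)  txn=BusUpgr+Flush  M[L0]=26
step 10: P1: store L0 := 19  ⟶  IMII  (L0)  txn=BusRdX+Flush  M[L0]=93
step 11: P1: store L0 := 39  ⟶  IMII  (L0)  txn=∅  M[L0]=93
step 12: P1: load  L0  ⟶  IMII  (L0)  txn=∅  M[L0]=93
step 13: P2: store L1 := 8  ⟶  IIMI  (L1)  txn=BusRdX+Flush  M[L1]=62
step 14: P0: load  L0  ⟶  SOII  (L0)  txn=BusRd  M[L0]=93
step 15: P1: store L0 := 67  ⟶  IMII  (L0)  txn=BusUpgr  M[L0]=93
step 16: P0: store L1 := 58  ⟶  MIII  (L1)  txn=BusRdX+Flush  M[L1]=8
step 17: P2: store L1 := 5  ⟶  IIMI  (L1)  txn=BusRdX+Flush  M[L1]=58
step 18: P3: store L0 := 30  ⟶  IIIM  (L0)  txn=BusRdX+Flush  M[L0]=67
step 19: P0: load  L0  ⟶  SIIO  (L0)  txn=BusRd  M[L0]=67
step 20: P0: load  L0  ⟶  SIIO  (L0)  txn=∅  M[L0]=67
step 21: P1: store L0 := 91  ⟶  IMII  (L0)  txn=BusRdX+Flush  M[L0]=30
step 22: P3: load  L0  ⟶  IOIS  (L0)  txn=BusRd  M[L0]=30
step 23: P2: store L0 := 75  ⟶  IIMI  (L0)  txn=BusRdX+Flush  M[L0]=91

invalidations = 2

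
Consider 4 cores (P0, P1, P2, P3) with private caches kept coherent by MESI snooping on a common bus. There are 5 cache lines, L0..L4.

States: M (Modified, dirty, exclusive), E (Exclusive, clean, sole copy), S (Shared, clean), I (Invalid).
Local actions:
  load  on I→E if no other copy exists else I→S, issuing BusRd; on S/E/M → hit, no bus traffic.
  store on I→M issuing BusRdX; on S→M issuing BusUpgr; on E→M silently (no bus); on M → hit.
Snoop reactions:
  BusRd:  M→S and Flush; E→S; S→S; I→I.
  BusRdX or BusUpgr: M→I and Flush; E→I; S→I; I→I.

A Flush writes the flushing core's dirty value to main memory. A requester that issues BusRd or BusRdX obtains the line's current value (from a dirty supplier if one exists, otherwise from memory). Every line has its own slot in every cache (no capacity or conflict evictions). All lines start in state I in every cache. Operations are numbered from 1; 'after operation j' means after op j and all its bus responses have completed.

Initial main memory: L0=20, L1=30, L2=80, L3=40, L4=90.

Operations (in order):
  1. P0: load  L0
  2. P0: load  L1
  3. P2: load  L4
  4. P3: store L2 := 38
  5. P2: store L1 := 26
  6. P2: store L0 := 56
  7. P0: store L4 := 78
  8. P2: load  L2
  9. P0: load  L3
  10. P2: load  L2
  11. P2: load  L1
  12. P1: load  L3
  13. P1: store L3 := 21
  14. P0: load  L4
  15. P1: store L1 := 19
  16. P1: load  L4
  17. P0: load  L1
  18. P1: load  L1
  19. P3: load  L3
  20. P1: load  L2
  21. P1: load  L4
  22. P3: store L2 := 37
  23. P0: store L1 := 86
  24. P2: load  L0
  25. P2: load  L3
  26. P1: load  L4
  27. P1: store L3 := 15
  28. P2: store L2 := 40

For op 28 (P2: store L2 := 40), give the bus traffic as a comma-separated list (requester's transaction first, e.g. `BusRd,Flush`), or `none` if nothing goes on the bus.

  op1 P0: load  L0 → E/I/I/I on L0; bus BusRd; mem=20
  op2 P0: load  L1 → E/I/I/I on L1; bus BusRd; mem=30
  op3 P2: load  L4 → I/I/E/I on L4; bus BusRd; mem=90
  op4 P3: store L2 := 38 → I/I/I/M on L2; bus BusRdX; mem=80
  op5 P2: store L1 := 26 → I/I/M/I on L1; bus BusRdX; mem=30
  op6 P2: store L0 := 56 → I/I/M/I on L0; bus BusRdX; mem=20
  op7 P0: store L4 := 78 → M/I/I/I on L4; bus BusRdX; mem=90
  op8 P2: load  L2 → I/I/S/S on L2; bus BusRd Flush; mem=38
  op9 P0: load  L3 → E/I/I/I on L3; bus BusRd; mem=40
  op10 P2: load  L2 → I/I/S/S on L2; bus (none); mem=38
  op11 P2: load  L1 → I/I/M/I on L1; bus (none); mem=30
  op12 P1: load  L3 → S/S/I/I on L3; bus BusRd; mem=40
  op13 P1: store L3 := 21 → I/M/I/I on L3; bus BusUpgr; mem=40
  op14 P0: load  L4 → M/I/I/I on L4; bus (none); mem=90
  op15 P1: store L1 := 19 → I/M/I/I on L1; bus BusRdX Flush; mem=26
  op16 P1: load  L4 → S/S/I/I on L4; bus BusRd Flush; mem=78
  op17 P0: load  L1 → S/S/I/I on L1; bus BusRd Flush; mem=19
  op18 P1: load  L1 → S/S/I/I on L1; bus (none); mem=19
  op19 P3: load  L3 → I/S/I/S on L3; bus BusRd Flush; mem=21
  op20 P1: load  L2 → I/S/S/S on L2; bus BusRd; mem=38
  op21 P1: load  L4 → S/S/I/I on L4; bus (none); mem=78
  op22 P3: store L2 := 37 → I/I/I/M on L2; bus BusUpgr; mem=38
  op23 P0: store L1 := 86 → M/I/I/I on L1; bus BusUpgr; mem=19
  op24 P2: load  L0 → I/I/M/I on L0; bus (none); mem=20
  op25 P2: load  L3 → I/S/S/S on L3; bus BusRd; mem=21
  op26 P1: load  L4 → S/S/I/I on L4; bus (none); mem=78
  op27 P1: store L3 := 15 → I/M/I/I on L3; bus BusUpgr; mem=21
  op28 P2: store L2 := 40 → I/I/M/I on L2; bus BusRdX Flush; mem=37

bus = BusRdX,Flush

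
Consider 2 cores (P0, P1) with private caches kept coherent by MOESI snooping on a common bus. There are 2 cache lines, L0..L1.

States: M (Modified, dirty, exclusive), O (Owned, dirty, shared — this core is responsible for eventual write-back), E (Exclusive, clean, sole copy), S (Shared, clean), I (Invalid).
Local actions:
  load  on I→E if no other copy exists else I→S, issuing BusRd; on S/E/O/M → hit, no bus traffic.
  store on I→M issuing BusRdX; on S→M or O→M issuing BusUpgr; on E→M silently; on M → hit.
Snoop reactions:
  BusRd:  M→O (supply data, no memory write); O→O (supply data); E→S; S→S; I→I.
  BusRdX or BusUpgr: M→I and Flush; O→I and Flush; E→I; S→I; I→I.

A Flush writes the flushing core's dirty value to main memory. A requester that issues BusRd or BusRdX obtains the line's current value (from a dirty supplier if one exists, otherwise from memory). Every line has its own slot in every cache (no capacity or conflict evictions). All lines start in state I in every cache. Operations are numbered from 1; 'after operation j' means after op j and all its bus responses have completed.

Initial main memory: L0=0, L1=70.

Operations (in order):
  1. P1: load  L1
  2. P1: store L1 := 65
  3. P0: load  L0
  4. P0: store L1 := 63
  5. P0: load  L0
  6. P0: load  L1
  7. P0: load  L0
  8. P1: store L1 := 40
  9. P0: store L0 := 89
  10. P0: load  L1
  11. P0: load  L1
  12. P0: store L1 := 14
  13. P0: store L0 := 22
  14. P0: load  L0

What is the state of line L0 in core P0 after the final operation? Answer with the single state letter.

state = M

1. P1: load  L1  bus=[BusRd]  L1: P0=I P1=E  mem[L1]=70
2. P1: store L1 := 65  bus=[-]  L1: P0=I P1=M  mem[L1]=70
3. P0: load  L0  bus=[BusRd]  L0: P0=E P1=I  mem[L0]=0
4. P0: store L1 := 63  bus=[BusRdX,Flush]  L1: P0=M P1=I  mem[L1]=65
5. P0: load  L0  bus=[-]  L0: P0=E P1=I  mem[L0]=0
6. P0: load  L1  bus=[-]  L1: P0=M P1=I  mem[L1]=65
7. P0: load  L0  bus=[-]  L0: P0=E P1=I  mem[L0]=0
8. P1: store L1 := 40  bus=[BusRdX,Flush]  L1: P0=I P1=M  mem[L1]=63
9. P0: store L0 := 89  bus=[-]  L0: P0=M P1=I  mem[L0]=0
10. P0: load  L1  bus=[BusRd]  L1: P0=S P1=O  mem[L1]=63
11. P0: load  L1  bus=[-]  L1: P0=S P1=O  mem[L1]=63
12. P0: store L1 := 14  bus=[BusUpgr,Flush]  L1: P0=M P1=I  mem[L1]=40
13. P0: store L0 := 22  bus=[-]  L0: P0=M P1=I  mem[L0]=0
14. P0: load  L0  bus=[-]  L0: P0=M P1=I  mem[L0]=0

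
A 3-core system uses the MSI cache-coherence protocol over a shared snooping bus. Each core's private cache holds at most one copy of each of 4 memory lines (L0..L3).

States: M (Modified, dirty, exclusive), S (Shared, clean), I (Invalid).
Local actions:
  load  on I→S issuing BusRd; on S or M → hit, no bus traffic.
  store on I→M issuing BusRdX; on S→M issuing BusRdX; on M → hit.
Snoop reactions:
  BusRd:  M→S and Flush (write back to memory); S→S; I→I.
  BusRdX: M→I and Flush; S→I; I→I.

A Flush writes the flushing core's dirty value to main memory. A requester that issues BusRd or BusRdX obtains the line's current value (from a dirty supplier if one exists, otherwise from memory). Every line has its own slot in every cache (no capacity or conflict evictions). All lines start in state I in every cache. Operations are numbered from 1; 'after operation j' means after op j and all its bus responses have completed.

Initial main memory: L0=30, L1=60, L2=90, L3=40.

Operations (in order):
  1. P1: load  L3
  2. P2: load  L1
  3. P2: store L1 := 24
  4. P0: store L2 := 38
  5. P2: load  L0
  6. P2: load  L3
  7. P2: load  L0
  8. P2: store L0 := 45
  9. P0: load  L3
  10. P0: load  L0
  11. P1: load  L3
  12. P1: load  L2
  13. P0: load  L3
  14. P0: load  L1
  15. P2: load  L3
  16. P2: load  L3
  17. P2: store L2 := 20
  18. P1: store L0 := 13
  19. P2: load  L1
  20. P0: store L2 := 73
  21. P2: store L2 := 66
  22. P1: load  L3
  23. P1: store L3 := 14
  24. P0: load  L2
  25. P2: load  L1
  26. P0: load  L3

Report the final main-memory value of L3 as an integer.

1. P1: load  L3  bus=[BusRd]  L3: P0=I P1=S P2=I  mem[L3]=40
2. P2: load  L1  bus=[BusRd]  L1: P0=I P1=I P2=S  mem[L1]=60
3. P2: store L1 := 24  bus=[BusRdX]  L1: P0=I P1=I P2=M  mem[L1]=60
4. P0: store L2 := 38  bus=[BusRdX]  L2: P0=M P1=I P2=I  mem[L2]=90
5. P2: load  L0  bus=[BusRd]  L0: P0=I P1=I P2=S  mem[L0]=30
6. P2: load  L3  bus=[BusRd]  L3: P0=I P1=S P2=S  mem[L3]=40
7. P2: load  L0  bus=[-]  L0: P0=I P1=I P2=S  mem[L0]=30
8. P2: store L0 := 45  bus=[BusRdX]  L0: P0=I P1=I P2=M  mem[L0]=30
9. P0: load  L3  bus=[BusRd]  L3: P0=S P1=S P2=S  mem[L3]=40
10. P0: load  L0  bus=[BusRd,Flush]  L0: P0=S P1=I P2=S  mem[L0]=45
11. P1: load  L3  bus=[-]  L3: P0=S P1=S P2=S  mem[L3]=40
12. P1: load  L2  bus=[BusRd,Flush]  L2: P0=S P1=S P2=I  mem[L2]=38
13. P0: load  L3  bus=[-]  L3: P0=S P1=S P2=S  mem[L3]=40
14. P0: load  L1  bus=[BusRd,Flush]  L1: P0=S P1=I P2=S  mem[L1]=24
15. P2: load  L3  bus=[-]  L3: P0=S P1=S P2=S  mem[L3]=40
16. P2: load  L3  bus=[-]  L3: P0=S P1=S P2=S  mem[L3]=40
17. P2: store L2 := 20  bus=[BusRdX]  L2: P0=I P1=I P2=M  mem[L2]=38
18. P1: store L0 := 13  bus=[BusRdX]  L0: P0=I P1=M P2=I  mem[L0]=45
19. P2: load  L1  bus=[-]  L1: P0=S P1=I P2=S  mem[L1]=24
20. P0: store L2 := 73  bus=[BusRdX,Flush]  L2: P0=M P1=I P2=I  mem[L2]=20
21. P2: store L2 := 66  bus=[BusRdX,Flush]  L2: P0=I P1=I P2=M  mem[L2]=73
22. P1: load  L3  bus=[-]  L3: P0=S P1=S P2=S  mem[L3]=40
23. P1: store L3 := 14  bus=[BusRdX]  L3: P0=I P1=M P2=I  mem[L3]=40
24. P0: load  L2  bus=[BusRd,Flush]  L2: P0=S P1=I P2=S  mem[L2]=66
25. P2: load  L1  bus=[-]  L1: P0=S P1=I P2=S  mem[L1]=24
26. P0: load  L3  bus=[BusRd,Flush]  L3: P0=S P1=S P2=I  mem[L3]=14

memory[L3] = 14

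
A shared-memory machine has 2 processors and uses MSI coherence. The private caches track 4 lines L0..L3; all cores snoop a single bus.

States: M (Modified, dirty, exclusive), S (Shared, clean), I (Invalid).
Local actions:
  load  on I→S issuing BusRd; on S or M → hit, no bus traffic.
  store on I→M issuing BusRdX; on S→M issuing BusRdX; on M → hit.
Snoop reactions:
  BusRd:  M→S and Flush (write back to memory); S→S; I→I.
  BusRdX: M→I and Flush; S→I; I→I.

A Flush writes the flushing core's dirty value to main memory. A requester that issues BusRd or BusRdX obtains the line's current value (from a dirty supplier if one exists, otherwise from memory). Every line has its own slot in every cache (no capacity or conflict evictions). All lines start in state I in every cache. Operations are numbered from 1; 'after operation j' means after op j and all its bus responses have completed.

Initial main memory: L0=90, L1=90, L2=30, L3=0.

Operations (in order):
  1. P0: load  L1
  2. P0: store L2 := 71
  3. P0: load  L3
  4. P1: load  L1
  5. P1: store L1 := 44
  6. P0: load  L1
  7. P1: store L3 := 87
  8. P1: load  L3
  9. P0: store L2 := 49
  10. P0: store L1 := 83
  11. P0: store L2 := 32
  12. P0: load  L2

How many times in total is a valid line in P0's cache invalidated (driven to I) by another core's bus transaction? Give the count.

invalidations = 2

[1] P0: load  L1 | P0:S(90), P1:I | bus: BusRd
[2] P0: store L2 := 71 | P0:M(71), P1:I | bus: BusRdX
[3] P0: load  L3 | P0:S(0), P1:I | bus: BusRd
[4] P1: load  L1 | P0:S(90), P1:S(90) | bus: BusRd
[5] P1: store L1 := 44 | P0:I, P1:M(44) | bus: BusRdX
[6] P0: load  L1 | P0:S(44), P1:S(44) | bus: BusRd,Flush
[7] P1: store L3 := 87 | P0:I, P1:M(87) | bus: BusRdX
[8] P1: load  L3 | P0:I, P1:M(87) | bus: none
[9] P0: store L2 := 49 | P0:M(49), P1:I | bus: none
[10] P0: store L1 := 83 | P0:M(83), P1:I | bus: BusRdX
[11] P0: store L2 := 32 | P0:M(32), P1:I | bus: none
[12] P0: load  L2 | P0:M(32), P1:I | bus: none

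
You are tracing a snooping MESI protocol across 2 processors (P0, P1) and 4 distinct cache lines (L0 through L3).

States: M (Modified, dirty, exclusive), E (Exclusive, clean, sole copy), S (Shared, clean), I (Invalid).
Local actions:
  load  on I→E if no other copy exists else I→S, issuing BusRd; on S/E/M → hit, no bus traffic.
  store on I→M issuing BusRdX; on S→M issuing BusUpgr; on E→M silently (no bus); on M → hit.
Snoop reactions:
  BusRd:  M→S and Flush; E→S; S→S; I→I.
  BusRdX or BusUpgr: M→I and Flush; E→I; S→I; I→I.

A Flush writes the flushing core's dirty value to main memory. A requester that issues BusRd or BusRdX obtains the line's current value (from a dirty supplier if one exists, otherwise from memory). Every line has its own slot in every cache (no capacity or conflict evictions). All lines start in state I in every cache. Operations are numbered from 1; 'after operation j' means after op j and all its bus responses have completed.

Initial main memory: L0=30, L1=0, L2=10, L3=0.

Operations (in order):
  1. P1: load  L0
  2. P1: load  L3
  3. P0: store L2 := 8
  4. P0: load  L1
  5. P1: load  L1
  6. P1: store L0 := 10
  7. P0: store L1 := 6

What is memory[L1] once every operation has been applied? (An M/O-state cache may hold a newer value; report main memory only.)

1. P1: load  L0  bus=[BusRd]  L0: P0=I P1=E  mem[L0]=30
2. P1: load  L3  bus=[BusRd]  L3: P0=I P1=E  mem[L3]=0
3. P0: store L2 := 8  bus=[BusRdX]  L2: P0=M P1=I  mem[L2]=10
4. P0: load  L1  bus=[BusRd]  L1: P0=E P1=I  mem[L1]=0
5. P1: load  L1  bus=[BusRd]  L1: P0=S P1=S  mem[L1]=0
6. P1: store L0 := 10  bus=[-]  L0: P0=I P1=M  mem[L0]=30
7. P0: store L1 := 6  bus=[BusUpgr]  L1: P0=M P1=I  mem[L1]=0

memory[L1] = 0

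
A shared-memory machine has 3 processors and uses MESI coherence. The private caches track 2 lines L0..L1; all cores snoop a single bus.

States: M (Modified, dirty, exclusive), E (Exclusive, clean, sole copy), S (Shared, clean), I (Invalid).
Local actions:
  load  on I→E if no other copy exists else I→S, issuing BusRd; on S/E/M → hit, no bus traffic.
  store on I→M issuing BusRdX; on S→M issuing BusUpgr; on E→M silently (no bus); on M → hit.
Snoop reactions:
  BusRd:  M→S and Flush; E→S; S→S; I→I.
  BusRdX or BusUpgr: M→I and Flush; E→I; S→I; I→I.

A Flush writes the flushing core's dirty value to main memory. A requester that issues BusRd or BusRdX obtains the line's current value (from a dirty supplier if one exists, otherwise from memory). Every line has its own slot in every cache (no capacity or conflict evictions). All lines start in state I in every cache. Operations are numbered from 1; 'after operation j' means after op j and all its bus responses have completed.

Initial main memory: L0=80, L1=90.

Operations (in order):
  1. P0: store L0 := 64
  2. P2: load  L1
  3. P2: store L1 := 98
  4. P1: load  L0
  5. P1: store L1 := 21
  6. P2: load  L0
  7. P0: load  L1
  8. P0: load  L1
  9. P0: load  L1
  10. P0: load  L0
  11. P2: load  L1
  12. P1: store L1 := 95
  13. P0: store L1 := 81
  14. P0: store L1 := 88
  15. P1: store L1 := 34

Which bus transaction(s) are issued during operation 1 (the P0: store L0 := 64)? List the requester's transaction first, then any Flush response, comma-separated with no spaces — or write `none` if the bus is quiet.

1. P0: store L0 := 64  bus=[BusRdX]  L0: P0=M P1=I P2=I  mem[L0]=80
2. P2: load  L1  bus=[BusRd]  L1: P0=I P1=I P2=E  mem[L1]=90
3. P2: store L1 := 98  bus=[-]  L1: P0=I P1=I P2=M  mem[L1]=90
4. P1: load  L0  bus=[BusRd,Flush]  L0: P0=S P1=S P2=I  mem[L0]=64
5. P1: store L1 := 21  bus=[BusRdX,Flush]  L1: P0=I P1=M P2=I  mem[L1]=98
6. P2: load  L0  bus=[BusRd]  L0: P0=S P1=S P2=S  mem[L0]=64
7. P0: load  L1  bus=[BusRd,Flush]  L1: P0=S P1=S P2=I  mem[L1]=21
8. P0: load  L1  bus=[-]  L1: P0=S P1=S P2=I  mem[L1]=21
9. P0: load  L1  bus=[-]  L1: P0=S P1=S P2=I  mem[L1]=21
10. P0: load  L0  bus=[-]  L0: P0=S P1=S P2=S  mem[L0]=64
11. P2: load  L1  bus=[BusRd]  L1: P0=S P1=S P2=S  mem[L1]=21
12. P1: store L1 := 95  bus=[BusUpgr]  L1: P0=I P1=M P2=I  mem[L1]=21
13. P0: store L1 := 81  bus=[BusRdX,Flush]  L1: P0=M P1=I P2=I  mem[L1]=95
14. P0: store L1 := 88  bus=[-]  L1: P0=M P1=I P2=I  mem[L1]=95
15. P1: store L1 := 34  bus=[BusRdX,Flush]  L1: P0=I P1=M P2=I  mem[L1]=88

bus = BusRdX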